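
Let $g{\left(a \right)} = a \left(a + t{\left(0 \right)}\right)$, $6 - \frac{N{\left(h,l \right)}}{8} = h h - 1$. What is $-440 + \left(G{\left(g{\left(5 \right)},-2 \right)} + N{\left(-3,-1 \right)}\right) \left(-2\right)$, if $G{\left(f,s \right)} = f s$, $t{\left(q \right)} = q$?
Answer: $-308$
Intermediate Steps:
$N{\left(h,l \right)} = 56 - 8 h^{2}$ ($N{\left(h,l \right)} = 48 - 8 \left(h h - 1\right) = 48 - 8 \left(h^{2} - 1\right) = 48 - 8 \left(-1 + h^{2}\right) = 48 - \left(-8 + 8 h^{2}\right) = 56 - 8 h^{2}$)
$g{\left(a \right)} = a^{2}$ ($g{\left(a \right)} = a \left(a + 0\right) = a a = a^{2}$)
$-440 + \left(G{\left(g{\left(5 \right)},-2 \right)} + N{\left(-3,-1 \right)}\right) \left(-2\right) = -440 + \left(5^{2} \left(-2\right) + \left(56 - 8 \left(-3\right)^{2}\right)\right) \left(-2\right) = -440 + \left(25 \left(-2\right) + \left(56 - 72\right)\right) \left(-2\right) = -440 + \left(-50 + \left(56 - 72\right)\right) \left(-2\right) = -440 + \left(-50 - 16\right) \left(-2\right) = -440 - -132 = -440 + 132 = -308$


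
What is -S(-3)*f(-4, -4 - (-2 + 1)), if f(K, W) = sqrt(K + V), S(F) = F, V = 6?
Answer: 3*sqrt(2) ≈ 4.2426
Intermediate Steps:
f(K, W) = sqrt(6 + K) (f(K, W) = sqrt(K + 6) = sqrt(6 + K))
-S(-3)*f(-4, -4 - (-2 + 1)) = -(-3)*sqrt(6 - 4) = -(-3)*sqrt(2) = 3*sqrt(2)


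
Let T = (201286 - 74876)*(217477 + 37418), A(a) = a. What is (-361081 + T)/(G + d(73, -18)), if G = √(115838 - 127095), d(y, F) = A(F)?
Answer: -579976485642/11581 - 32220915869*I*√11257/11581 ≈ -5.008e+7 - 2.9519e+8*I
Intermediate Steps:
d(y, F) = F
G = I*√11257 (G = √(-11257) = I*√11257 ≈ 106.1*I)
T = 32221276950 (T = 126410*254895 = 32221276950)
(-361081 + T)/(G + d(73, -18)) = (-361081 + 32221276950)/(I*√11257 - 18) = 32220915869/(-18 + I*√11257)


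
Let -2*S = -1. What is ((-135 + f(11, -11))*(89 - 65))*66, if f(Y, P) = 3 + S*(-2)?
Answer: -210672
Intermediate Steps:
S = ½ (S = -½*(-1) = ½ ≈ 0.50000)
f(Y, P) = 2 (f(Y, P) = 3 + (½)*(-2) = 3 - 1 = 2)
((-135 + f(11, -11))*(89 - 65))*66 = ((-135 + 2)*(89 - 65))*66 = -133*24*66 = -3192*66 = -210672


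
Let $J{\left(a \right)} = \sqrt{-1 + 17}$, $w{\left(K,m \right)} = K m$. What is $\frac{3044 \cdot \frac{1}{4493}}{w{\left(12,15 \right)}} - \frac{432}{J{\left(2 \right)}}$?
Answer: $- \frac{21835219}{202185} \approx -108.0$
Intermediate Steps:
$J{\left(a \right)} = 4$ ($J{\left(a \right)} = \sqrt{16} = 4$)
$\frac{3044 \cdot \frac{1}{4493}}{w{\left(12,15 \right)}} - \frac{432}{J{\left(2 \right)}} = \frac{3044 \cdot \frac{1}{4493}}{12 \cdot 15} - \frac{432}{4} = \frac{3044 \cdot \frac{1}{4493}}{180} - 108 = \frac{3044}{4493} \cdot \frac{1}{180} - 108 = \frac{761}{202185} - 108 = - \frac{21835219}{202185}$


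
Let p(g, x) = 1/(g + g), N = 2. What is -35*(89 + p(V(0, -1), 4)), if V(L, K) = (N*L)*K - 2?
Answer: -12425/4 ≈ -3106.3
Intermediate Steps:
V(L, K) = -2 + 2*K*L (V(L, K) = (2*L)*K - 2 = 2*K*L - 2 = -2 + 2*K*L)
p(g, x) = 1/(2*g)
-35*(89 + p(V(0, -1), 4)) = -35*(89 + 1/(2*(-2 + 2*(-1)*0))) = -35*(89 + 1/(2*(-2 + 0))) = -35*(89 + (½)/(-2)) = -35*(89 + (½)*(-½)) = -35*(89 - ¼) = -35*355/4 = -12425/4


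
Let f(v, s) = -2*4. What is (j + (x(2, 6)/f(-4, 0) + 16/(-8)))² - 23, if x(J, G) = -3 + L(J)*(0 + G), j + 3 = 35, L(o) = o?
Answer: 51889/64 ≈ 810.77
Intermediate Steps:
j = 32 (j = -3 + 35 = 32)
f(v, s) = -8
x(J, G) = -3 + G*J (x(J, G) = -3 + J*(0 + G) = -3 + J*G = -3 + G*J)
(j + (x(2, 6)/f(-4, 0) + 16/(-8)))² - 23 = (32 + ((-3 + 6*2)/(-8) + 16/(-8)))² - 23 = (32 + ((-3 + 12)*(-⅛) + 16*(-⅛)))² - 23 = (32 + (9*(-⅛) - 2))² - 23 = (32 + (-9/8 - 2))² - 23 = (32 - 25/8)² - 23 = (231/8)² - 23 = 53361/64 - 23 = 51889/64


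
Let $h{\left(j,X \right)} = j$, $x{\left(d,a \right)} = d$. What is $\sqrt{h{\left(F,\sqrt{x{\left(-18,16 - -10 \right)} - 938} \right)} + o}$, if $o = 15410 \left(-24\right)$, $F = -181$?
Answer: $i \sqrt{370021} \approx 608.29 i$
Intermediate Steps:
$o = -369840$
$\sqrt{h{\left(F,\sqrt{x{\left(-18,16 - -10 \right)} - 938} \right)} + o} = \sqrt{-181 - 369840} = \sqrt{-370021} = i \sqrt{370021}$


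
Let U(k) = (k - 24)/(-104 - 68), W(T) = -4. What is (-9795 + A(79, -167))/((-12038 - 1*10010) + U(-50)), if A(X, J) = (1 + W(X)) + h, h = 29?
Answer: 840134/1896091 ≈ 0.44309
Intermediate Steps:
A(X, J) = 26 (A(X, J) = (1 - 4) + 29 = -3 + 29 = 26)
U(k) = 6/43 - k/172 (U(k) = (-24 + k)/(-172) = (-24 + k)*(-1/172) = 6/43 - k/172)
(-9795 + A(79, -167))/((-12038 - 1*10010) + U(-50)) = (-9795 + 26)/((-12038 - 1*10010) + (6/43 - 1/172*(-50))) = -9769/((-12038 - 10010) + (6/43 + 25/86)) = -9769/(-22048 + 37/86) = -9769/(-1896091/86) = -9769*(-86/1896091) = 840134/1896091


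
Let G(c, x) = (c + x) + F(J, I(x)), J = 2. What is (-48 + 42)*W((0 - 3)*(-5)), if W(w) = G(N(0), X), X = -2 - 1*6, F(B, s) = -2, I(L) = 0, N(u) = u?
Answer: 60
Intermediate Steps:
X = -8 (X = -2 - 6 = -8)
G(c, x) = -2 + c + x (G(c, x) = (c + x) - 2 = -2 + c + x)
W(w) = -10 (W(w) = -2 + 0 - 8 = -10)
(-48 + 42)*W((0 - 3)*(-5)) = (-48 + 42)*(-10) = -6*(-10) = 60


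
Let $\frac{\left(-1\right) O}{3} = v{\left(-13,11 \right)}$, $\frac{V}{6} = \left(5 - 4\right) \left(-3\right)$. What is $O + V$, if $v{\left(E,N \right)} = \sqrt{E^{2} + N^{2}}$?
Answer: $-18 - 3 \sqrt{290} \approx -69.088$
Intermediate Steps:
$V = -18$ ($V = 6 \left(5 - 4\right) \left(-3\right) = 6 \cdot 1 \left(-3\right) = 6 \left(-3\right) = -18$)
$O = - 3 \sqrt{290}$ ($O = - 3 \sqrt{\left(-13\right)^{2} + 11^{2}} = - 3 \sqrt{169 + 121} = - 3 \sqrt{290} \approx -51.088$)
$O + V = - 3 \sqrt{290} - 18 = -18 - 3 \sqrt{290}$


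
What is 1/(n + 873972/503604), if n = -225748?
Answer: -13989/3157964495 ≈ -4.4297e-6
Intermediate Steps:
1/(n + 873972/503604) = 1/(-225748 + 873972/503604) = 1/(-225748 + 873972*(1/503604)) = 1/(-225748 + 24277/13989) = 1/(-3157964495/13989) = -13989/3157964495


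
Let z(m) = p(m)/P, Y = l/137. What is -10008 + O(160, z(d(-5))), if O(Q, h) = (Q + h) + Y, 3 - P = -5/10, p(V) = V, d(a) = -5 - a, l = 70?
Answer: -1349106/137 ≈ -9847.5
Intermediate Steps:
P = 7/2 (P = 3 - (-5)/10 = 3 - 1*(-½) = 3 + ½ = 7/2 ≈ 3.5000)
Y = 70/137 ≈ 0.51095
z(m) = 2*m/7 (z(m) = m/(7/2) = m*(2/7) = 2*m/7)
O(Q, h) = 70/137 + Q + h (O(Q, h) = (Q + h) + 70/137 = 70/137 + Q + h)
-10008 + O(160, z(d(-5))) = -10008 + (70/137 + 160 + 2*(-5 - 1*(-5))/7) = -10008 + (70/137 + 160 + 2*(-5 + 5)/7) = -10008 + (70/137 + 160 + (2/7)*0) = -10008 + (70/137 + 160 + 0) = -10008 + 21990/137 = -1349106/137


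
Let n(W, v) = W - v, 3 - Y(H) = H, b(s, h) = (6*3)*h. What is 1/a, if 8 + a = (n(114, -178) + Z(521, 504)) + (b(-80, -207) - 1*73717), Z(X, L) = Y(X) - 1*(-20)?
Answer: -1/77657 ≈ -1.2877e-5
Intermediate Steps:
b(s, h) = 18*h
Y(H) = 3 - H
Z(X, L) = 23 - X (Z(X, L) = (3 - X) - 1*(-20) = (3 - X) + 20 = 23 - X)
a = -77657 (a = -8 + (((114 - 1*(-178)) + (23 - 1*521)) + (18*(-207) - 1*73717)) = -8 + (((114 + 178) + (23 - 521)) + (-3726 - 73717)) = -8 + ((292 - 498) - 77443) = -8 + (-206 - 77443) = -8 - 77649 = -77657)
1/a = 1/(-77657) = -1/77657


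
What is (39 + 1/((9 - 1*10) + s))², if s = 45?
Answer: 2948089/1936 ≈ 1522.8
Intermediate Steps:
(39 + 1/((9 - 1*10) + s))² = (39 + 1/((9 - 1*10) + 45))² = (39 + 1/((9 - 10) + 45))² = (39 + 1/(-1 + 45))² = (39 + 1/44)² = (1717/44)² = 2948089/1936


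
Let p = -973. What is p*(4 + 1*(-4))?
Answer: 0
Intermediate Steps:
p*(4 + 1*(-4)) = -973*(4 + 1*(-4)) = -973*(4 - 4) = -973*0 = 0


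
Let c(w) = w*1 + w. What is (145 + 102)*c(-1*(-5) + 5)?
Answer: 4940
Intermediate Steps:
c(w) = 2*w (c(w) = w + w = 2*w)
(145 + 102)*c(-1*(-5) + 5) = (145 + 102)*(2*(-1*(-5) + 5)) = 247*(2*(5 + 5)) = 247*(2*10) = 247*20 = 4940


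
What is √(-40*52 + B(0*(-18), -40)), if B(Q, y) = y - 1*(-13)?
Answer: 7*I*√43 ≈ 45.902*I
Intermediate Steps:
B(Q, y) = 13 + y (B(Q, y) = y + 13 = 13 + y)
√(-40*52 + B(0*(-18), -40)) = √(-40*52 + (13 - 40)) = √(-2080 - 27) = √(-2107) = 7*I*√43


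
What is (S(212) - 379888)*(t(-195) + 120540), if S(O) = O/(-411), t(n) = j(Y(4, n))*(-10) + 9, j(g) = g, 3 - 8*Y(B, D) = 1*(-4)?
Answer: -18820453090745/411 ≈ -4.5792e+10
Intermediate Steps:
Y(B, D) = 7/8 (Y(B, D) = 3/8 - (-4)/8 = 3/8 - 1/8*(-4) = 3/8 + 1/2 = 7/8)
t(n) = 1/4 (t(n) = (7/8)*(-10) + 9 = -35/4 + 9 = 1/4)
S(O) = -O/411 (S(O) = O*(-1/411) = -O/411)
(S(212) - 379888)*(t(-195) + 120540) = (-1/411*212 - 379888)*(1/4 + 120540) = (-212/411 - 379888)*(482161/4) = -156134180/411*482161/4 = -18820453090745/411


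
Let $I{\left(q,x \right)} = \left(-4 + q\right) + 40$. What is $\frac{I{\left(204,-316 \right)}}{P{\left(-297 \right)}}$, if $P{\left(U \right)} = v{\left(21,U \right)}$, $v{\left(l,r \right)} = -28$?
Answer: $- \frac{60}{7} \approx -8.5714$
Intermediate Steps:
$P{\left(U \right)} = -28$
$I{\left(q,x \right)} = 36 + q$
$\frac{I{\left(204,-316 \right)}}{P{\left(-297 \right)}} = \frac{36 + 204}{-28} = 240 \left(- \frac{1}{28}\right) = - \frac{60}{7}$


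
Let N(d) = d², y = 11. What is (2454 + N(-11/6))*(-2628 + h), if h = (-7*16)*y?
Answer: -85368725/9 ≈ -9.4854e+6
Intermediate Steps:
h = -1232 (h = -7*16*11 = -112*11 = -1232)
(2454 + N(-11/6))*(-2628 + h) = (2454 + (-11/6)²)*(-2628 - 1232) = (2454 + (-11*⅙)²)*(-3860) = (2454 + (-11/6)²)*(-3860) = (2454 + 121/36)*(-3860) = (88465/36)*(-3860) = -85368725/9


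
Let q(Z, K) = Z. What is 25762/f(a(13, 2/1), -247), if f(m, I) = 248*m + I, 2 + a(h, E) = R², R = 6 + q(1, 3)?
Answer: 25762/11409 ≈ 2.2580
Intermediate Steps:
R = 7 (R = 6 + 1 = 7)
a(h, E) = 47 (a(h, E) = -2 + 7² = -2 + 49 = 47)
f(m, I) = I + 248*m
25762/f(a(13, 2/1), -247) = 25762/(-247 + 248*47) = 25762/(-247 + 11656) = 25762/11409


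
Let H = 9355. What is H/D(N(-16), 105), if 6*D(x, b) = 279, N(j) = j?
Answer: 18710/93 ≈ 201.18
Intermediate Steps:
D(x, b) = 93/2 (D(x, b) = (⅙)*279 = 93/2)
H/D(N(-16), 105) = 9355/(93/2) = 9355*(2/93) = 18710/93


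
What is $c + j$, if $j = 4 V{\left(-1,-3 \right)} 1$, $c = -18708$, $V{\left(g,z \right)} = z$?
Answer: $-18720$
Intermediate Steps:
$j = -12$ ($j = 4 \left(-3\right) 1 = \left(-12\right) 1 = -12$)
$c + j = -18708 - 12 = -18720$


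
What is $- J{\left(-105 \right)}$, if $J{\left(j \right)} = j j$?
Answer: $-11025$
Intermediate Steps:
$J{\left(j \right)} = j^{2}$
$- J{\left(-105 \right)} = - \left(-105\right)^{2} = \left(-1\right) 11025 = -11025$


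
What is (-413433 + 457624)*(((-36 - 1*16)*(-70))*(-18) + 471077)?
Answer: 17921969387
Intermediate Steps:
(-413433 + 457624)*(((-36 - 1*16)*(-70))*(-18) + 471077) = 44191*(((-36 - 16)*(-70))*(-18) + 471077) = 44191*(-52*(-70)*(-18) + 471077) = 44191*(3640*(-18) + 471077) = 44191*(-65520 + 471077) = 44191*405557 = 17921969387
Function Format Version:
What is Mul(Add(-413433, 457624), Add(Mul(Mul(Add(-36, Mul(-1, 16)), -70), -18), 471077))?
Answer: 17921969387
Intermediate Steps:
Mul(Add(-413433, 457624), Add(Mul(Mul(Add(-36, Mul(-1, 16)), -70), -18), 471077)) = Mul(44191, Add(Mul(Mul(Add(-36, -16), -70), -18), 471077)) = Mul(44191, Add(Mul(Mul(-52, -70), -18), 471077)) = Mul(44191, Add(Mul(3640, -18), 471077)) = Mul(44191, Add(-65520, 471077)) = Mul(44191, 405557) = 17921969387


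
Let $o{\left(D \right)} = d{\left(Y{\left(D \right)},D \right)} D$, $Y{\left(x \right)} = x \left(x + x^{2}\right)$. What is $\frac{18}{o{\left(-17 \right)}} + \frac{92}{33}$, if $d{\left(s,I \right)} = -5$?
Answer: $\frac{8414}{2805} \approx 2.9996$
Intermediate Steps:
$o{\left(D \right)} = - 5 D$
$\frac{18}{o{\left(-17 \right)}} + \frac{92}{33} = \frac{18}{\left(-5\right) \left(-17\right)} + \frac{92}{33} = \frac{18}{85} + 92 \cdot \frac{1}{33} = 18 \cdot \frac{1}{85} + \frac{92}{33} = \frac{18}{85} + \frac{92}{33} = \frac{8414}{2805}$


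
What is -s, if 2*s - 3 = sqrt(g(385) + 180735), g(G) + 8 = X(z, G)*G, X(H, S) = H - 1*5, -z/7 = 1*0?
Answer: -3/2 - 299*sqrt(2)/2 ≈ -212.92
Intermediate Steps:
z = 0 (z = -7*0 = 0)
X(H, S) = -5 + H (X(H, S) = H - 5 = -5 + H)
g(G) = -8 - 5*G (g(G) = -8 + (-5 + 0)*G = -8 - 5*G)
s = 3/2 + 299*sqrt(2)/2 (s = 3/2 + sqrt((-8 - 5*385) + 180735)/2 = 3/2 + sqrt((-8 - 1925) + 180735)/2 = 3/2 + sqrt(-1933 + 180735)/2 = 3/2 + sqrt(178802)/2 = 3/2 + (299*sqrt(2))/2 = 3/2 + 299*sqrt(2)/2 ≈ 212.92)
-s = -(3/2 + 299*sqrt(2)/2) = -3/2 - 299*sqrt(2)/2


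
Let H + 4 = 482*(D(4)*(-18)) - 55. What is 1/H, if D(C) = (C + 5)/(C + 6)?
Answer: -5/39337 ≈ -0.00012711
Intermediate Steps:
D(C) = (5 + C)/(6 + C)
H = -39337/5 (H = -4 + (482*(((5 + 4)/(6 + 4))*(-18)) - 55) = -4 + (482*((9/10)*(-18)) - 55) = -4 + (482*(-81/5) - 55) = -4 + (-39042/5 - 55) = -4 - 39317/5 = -39337/5 ≈ -7867.4)
1/H = 1/(-39337/5) = -5/39337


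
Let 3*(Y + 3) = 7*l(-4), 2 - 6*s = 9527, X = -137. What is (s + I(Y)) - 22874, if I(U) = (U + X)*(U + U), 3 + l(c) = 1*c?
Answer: -331499/18 ≈ -18417.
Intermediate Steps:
l(c) = -3 + c (l(c) = -3 + 1*c = -3 + c)
s = -3175/2 (s = 1/3 - 1/6*9527 = 1/3 - 9527/6 = -3175/2 ≈ -1587.5)
Y = -58/3 (Y = -3 + (7*(-3 - 4))/3 = -3 + (7*(-7))/3 = -3 + (1/3)*(-49) = -3 - 49/3 = -58/3 ≈ -19.333)
I(U) = 2*U*(-137 + U) (I(U) = (U - 137)*(U + U) = (-137 + U)*(2*U) = 2*U*(-137 + U))
(s + I(Y)) - 22874 = (-3175/2 + 2*(-58/3)*(-137 - 58/3)) - 22874 = (-3175/2 + 2*(-58/3)*(-469/3)) - 22874 = (-3175/2 + 54404/9) - 22874 = 80233/18 - 22874 = -331499/18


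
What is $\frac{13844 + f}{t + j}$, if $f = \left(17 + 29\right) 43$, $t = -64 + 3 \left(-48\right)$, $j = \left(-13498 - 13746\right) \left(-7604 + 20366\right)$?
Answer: $- \frac{7911}{173844068} \approx -4.5506 \cdot 10^{-5}$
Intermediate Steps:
$j = -347687928$ ($j = \left(-13498 - 13746\right) 12762 = \left(-27244\right) 12762 = -347687928$)
$t = -208$ ($t = -64 - 144 = -208$)
$f = 1978$ ($f = 46 \cdot 43 = 1978$)
$\frac{13844 + f}{t + j} = \frac{13844 + 1978}{-208 - 347687928} = \frac{15822}{-347688136} = 15822 \left(- \frac{1}{347688136}\right) = - \frac{7911}{173844068}$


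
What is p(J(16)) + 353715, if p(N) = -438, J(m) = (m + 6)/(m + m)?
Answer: 353277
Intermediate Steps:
J(m) = (6 + m)/(2*m) (J(m) = (6 + m)/((2*m)) = (6 + m)*(1/(2*m)) = (6 + m)/(2*m))
p(J(16)) + 353715 = -438 + 353715 = 353277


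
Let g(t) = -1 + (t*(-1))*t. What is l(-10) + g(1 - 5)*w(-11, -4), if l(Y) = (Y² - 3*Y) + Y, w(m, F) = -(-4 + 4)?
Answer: 120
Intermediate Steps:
w(m, F) = 0 (w(m, F) = -1*0 = 0)
l(Y) = Y² - 2*Y
g(t) = -1 - t² (g(t) = -1 + (-t)*t = -1 - t²)
l(-10) + g(1 - 5)*w(-11, -4) = -10*(-2 - 10) + (-1 - (1 - 5)²)*0 = -10*(-12) + (-1 - 1*(-4)²)*0 = 120 + (-1 - 1*16)*0 = 120 + (-1 - 16)*0 = 120 - 17*0 = 120 + 0 = 120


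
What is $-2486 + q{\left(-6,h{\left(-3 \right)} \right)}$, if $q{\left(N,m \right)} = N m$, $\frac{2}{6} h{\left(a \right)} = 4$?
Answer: $-2558$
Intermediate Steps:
$h{\left(a \right)} = 12$ ($h{\left(a \right)} = 3 \cdot 4 = 12$)
$-2486 + q{\left(-6,h{\left(-3 \right)} \right)} = -2486 - 72 = -2558$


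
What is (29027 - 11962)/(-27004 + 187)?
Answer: -17065/26817 ≈ -0.63635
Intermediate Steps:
(29027 - 11962)/(-27004 + 187) = 17065/(-26817) = 17065*(-1/26817) = -17065/26817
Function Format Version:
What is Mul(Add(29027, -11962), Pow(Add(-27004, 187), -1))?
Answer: Rational(-17065, 26817) ≈ -0.63635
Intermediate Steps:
Mul(Add(29027, -11962), Pow(Add(-27004, 187), -1)) = Mul(17065, Pow(-26817, -1)) = Mul(17065, Rational(-1, 26817)) = Rational(-17065, 26817)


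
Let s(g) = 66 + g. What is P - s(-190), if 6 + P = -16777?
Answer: -16659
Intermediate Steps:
P = -16783 (P = -6 - 16777 = -16783)
P - s(-190) = -16783 - (66 - 190) = -16783 - 1*(-124) = -16783 + 124 = -16659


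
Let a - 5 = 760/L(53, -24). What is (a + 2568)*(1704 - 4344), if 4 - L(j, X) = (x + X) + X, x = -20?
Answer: -20461760/3 ≈ -6.8206e+6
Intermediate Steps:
L(j, X) = 24 - 2*X (L(j, X) = 4 - ((-20 + X) + X) = 4 - (-20 + 2*X) = 4 + (20 - 2*X) = 24 - 2*X)
a = 140/9 (a = 5 + 760/(24 - 2*(-24)) = 5 + 760/(24 + 48) = 5 + 760/72 = 5 + 760*(1/72) = 5 + 95/9 = 140/9 ≈ 15.556)
(a + 2568)*(1704 - 4344) = (140/9 + 2568)*(1704 - 4344) = (23252/9)*(-2640) = -20461760/3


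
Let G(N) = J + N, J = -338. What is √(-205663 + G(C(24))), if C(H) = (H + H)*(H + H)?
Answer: 3*I*√22633 ≈ 451.33*I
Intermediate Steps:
C(H) = 4*H² (C(H) = (2*H)*(2*H) = 4*H²)
G(N) = -338 + N
√(-205663 + G(C(24))) = √(-205663 + (-338 + 4*24²)) = √(-205663 + (-338 + 4*576)) = √(-205663 + (-338 + 2304)) = √(-205663 + 1966) = √(-203697) = 3*I*√22633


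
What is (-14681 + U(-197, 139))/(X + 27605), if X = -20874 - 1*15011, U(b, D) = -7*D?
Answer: 2609/1380 ≈ 1.8906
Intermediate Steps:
X = -35885 (X = -20874 - 15011 = -35885)
(-14681 + U(-197, 139))/(X + 27605) = (-14681 - 7*139)/(-35885 + 27605) = (-14681 - 973)/(-8280) = -15654*(-1/8280) = 2609/1380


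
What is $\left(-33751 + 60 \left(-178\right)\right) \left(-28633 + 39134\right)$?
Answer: $-466569931$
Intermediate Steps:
$\left(-33751 + 60 \left(-178\right)\right) \left(-28633 + 39134\right) = \left(-33751 - 10680\right) 10501 = \left(-44431\right) 10501 = -466569931$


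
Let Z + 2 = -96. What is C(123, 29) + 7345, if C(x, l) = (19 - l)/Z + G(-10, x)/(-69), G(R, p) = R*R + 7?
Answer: 24828547/3381 ≈ 7343.6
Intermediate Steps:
Z = -98 (Z = -2 - 96 = -98)
G(R, p) = 7 + R² (G(R, p) = R² + 7 = 7 + R²)
C(x, l) = -11797/6762 + l/98 (C(x, l) = (19 - l)/(-98) + (7 + (-10)²)/(-69) = (19 - l)*(-1/98) + (7 + 100)*(-1/69) = (-19/98 + l/98) + 107*(-1/69) = (-19/98 + l/98) - 107/69 = -11797/6762 + l/98)
C(123, 29) + 7345 = (-11797/6762 + (1/98)*29) + 7345 = (-11797/6762 + 29/98) + 7345 = -4898/3381 + 7345 = 24828547/3381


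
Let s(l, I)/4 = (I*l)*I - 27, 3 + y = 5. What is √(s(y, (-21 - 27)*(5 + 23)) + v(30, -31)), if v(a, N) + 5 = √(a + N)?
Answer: √(14450575 + I) ≈ 3801.4 + 0.e-4*I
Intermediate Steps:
y = 2 (y = -3 + 5 = 2)
v(a, N) = -5 + √(N + a) (v(a, N) = -5 + √(a + N) = -5 + √(N + a))
s(l, I) = -108 + 4*l*I² (s(l, I) = 4*((I*l)*I - 27) = 4*(l*I² - 27) = 4*(-27 + l*I²) = -108 + 4*l*I²)
√(s(y, (-21 - 27)*(5 + 23)) + v(30, -31)) = √((-108 + 4*2*((-21 - 27)*(5 + 23))²) + (-5 + √(-31 + 30))) = √((-108 + 4*2*(-48*28)²) + (-5 + √(-1))) = √((-108 + 4*2*(-1344)²) + (-5 + I)) = √((-108 + 4*2*1806336) + (-5 + I)) = √((-108 + 14450688) + (-5 + I)) = √(14450580 + (-5 + I)) = √(14450575 + I)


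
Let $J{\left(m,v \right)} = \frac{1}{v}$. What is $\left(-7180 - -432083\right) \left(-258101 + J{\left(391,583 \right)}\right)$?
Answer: $- \frac{63936378980446}{583} \approx -1.0967 \cdot 10^{11}$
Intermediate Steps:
$\left(-7180 - -432083\right) \left(-258101 + J{\left(391,583 \right)}\right) = \left(-7180 - -432083\right) \left(-258101 + \frac{1}{583}\right) = \left(-7180 + 432083\right) \left(-258101 + \frac{1}{583}\right) = 424903 \left(- \frac{150472882}{583}\right) = - \frac{63936378980446}{583}$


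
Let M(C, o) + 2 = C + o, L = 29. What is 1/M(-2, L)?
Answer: 1/25 ≈ 0.040000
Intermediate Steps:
M(C, o) = -2 + C + o (M(C, o) = -2 + (C + o) = -2 + C + o)
1/M(-2, L) = 1/(-2 - 2 + 29) = 1/25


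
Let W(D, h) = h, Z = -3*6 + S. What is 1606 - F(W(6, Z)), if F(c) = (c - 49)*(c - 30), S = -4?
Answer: -2086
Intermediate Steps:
Z = -22 (Z = -3*6 - 4 = -18 - 4 = -22)
F(c) = (-49 + c)*(-30 + c)
1606 - F(W(6, Z)) = 1606 - (1470 + (-22)² - 79*(-22)) = 1606 - (1470 + 484 + 1738) = 1606 - 1*3692 = 1606 - 3692 = -2086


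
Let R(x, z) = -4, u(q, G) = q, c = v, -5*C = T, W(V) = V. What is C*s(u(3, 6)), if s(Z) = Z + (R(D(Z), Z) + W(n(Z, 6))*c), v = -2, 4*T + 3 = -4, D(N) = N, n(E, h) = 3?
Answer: -49/20 ≈ -2.4500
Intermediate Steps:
T = -7/4 (T = -¾ + (¼)*(-4) = -¾ - 1 = -7/4 ≈ -1.7500)
C = 7/20 (C = -⅕*(-7/4) = 7/20 ≈ 0.35000)
c = -2
s(Z) = -10 + Z (s(Z) = Z + (-4 + 3*(-2)) = Z + (-4 - 6) = Z - 10 = -10 + Z)
C*s(u(3, 6)) = 7*(-10 + 3)/20 = (7/20)*(-7) = -49/20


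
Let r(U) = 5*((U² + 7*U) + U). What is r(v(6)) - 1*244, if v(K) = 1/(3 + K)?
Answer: -19399/81 ≈ -239.49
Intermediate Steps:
r(U) = 5*U² + 40*U (r(U) = 5*(U² + 8*U) = 5*U² + 40*U)
r(v(6)) - 1*244 = 5*(8 + 1/(3 + 6))/(3 + 6) - 1*244 = 5*(8 + 1/9)/9 - 244 = 5*(⅑)*(8 + ⅑) - 244 = 5*(⅑)*(73/9) - 244 = 365/81 - 244 = -19399/81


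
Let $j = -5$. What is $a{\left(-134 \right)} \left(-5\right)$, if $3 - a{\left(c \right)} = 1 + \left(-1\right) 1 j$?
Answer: $15$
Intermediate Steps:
$a{\left(c \right)} = -3$ ($a{\left(c \right)} = 3 - \left(1 + \left(-1\right) 1 \left(-5\right)\right) = 3 - \left(1 - -5\right) = 3 - \left(1 + 5\right) = 3 - 6 = -3$)
$a{\left(-134 \right)} \left(-5\right) = \left(-3\right) \left(-5\right) = 15$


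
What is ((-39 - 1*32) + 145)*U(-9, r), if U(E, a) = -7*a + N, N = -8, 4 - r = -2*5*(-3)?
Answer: 12876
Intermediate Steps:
r = -26 (r = 4 - (-2*5)*(-3) = 4 - (-10)*(-3) = 4 - 1*30 = 4 - 30 = -26)
U(E, a) = -8 - 7*a (U(E, a) = -7*a - 8 = -8 - 7*a)
((-39 - 1*32) + 145)*U(-9, r) = ((-39 - 1*32) + 145)*(-8 - 7*(-26)) = ((-39 - 32) + 145)*(-8 + 182) = (-71 + 145)*174 = 74*174 = 12876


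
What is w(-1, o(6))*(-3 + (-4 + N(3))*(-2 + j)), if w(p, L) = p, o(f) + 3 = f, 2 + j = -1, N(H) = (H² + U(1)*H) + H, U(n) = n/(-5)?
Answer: 40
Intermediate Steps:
U(n) = -n/5 (U(n) = n*(-⅕) = -n/5)
N(H) = H² + 4*H/5 (N(H) = (H² + (-⅕*1)*H) + H = (H² - H/5) + H = H² + 4*H/5)
j = -3 (j = -2 - 1 = -3)
o(f) = -3 + f
w(-1, o(6))*(-3 + (-4 + N(3))*(-2 + j)) = -(-3 + (-4 + (⅕)*3*(4 + 5*3))*(-2 - 3)) = -(-3 + (-4 + (⅕)*3*(4 + 15))*(-5)) = -(-3 + (-4 + (⅕)*3*19)*(-5)) = -(-3 + (-4 + 57/5)*(-5)) = -(-3 + (37/5)*(-5)) = -(-3 - 37) = -1*(-40) = 40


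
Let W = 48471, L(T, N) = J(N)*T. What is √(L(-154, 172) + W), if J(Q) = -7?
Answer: √49549 ≈ 222.60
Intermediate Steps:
L(T, N) = -7*T
√(L(-154, 172) + W) = √(-7*(-154) + 48471) = √(1078 + 48471) = √49549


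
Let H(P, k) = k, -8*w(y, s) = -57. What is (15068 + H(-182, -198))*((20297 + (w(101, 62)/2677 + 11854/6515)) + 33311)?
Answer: 11122645950875493/13952524 ≈ 7.9718e+8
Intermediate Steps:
w(y, s) = 57/8 (w(y, s) = -⅛*(-57) = 57/8)
(15068 + H(-182, -198))*((20297 + (w(101, 62)/2677 + 11854/6515)) + 33311) = (15068 - 198)*((20297 + ((57/8)/2677 + 11854/6515)) + 33311) = 14870*((20297 + ((57/8)*(1/2677) + 11854*(1/6515))) + 33311) = 14870*((20297 + (57/21416 + 11854/6515)) + 33311) = 14870*((20297 + 254236619/139525240) + 33311) = 14870*(2832198032899/139525240 + 33311) = 14870*(7479923302539/139525240) = 11122645950875493/13952524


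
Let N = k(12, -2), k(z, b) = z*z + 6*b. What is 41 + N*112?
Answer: 14825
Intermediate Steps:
k(z, b) = z**2 + 6*b
N = 132 (N = 12**2 + 6*(-2) = 144 - 12 = 132)
41 + N*112 = 41 + 132*112 = 41 + 14784 = 14825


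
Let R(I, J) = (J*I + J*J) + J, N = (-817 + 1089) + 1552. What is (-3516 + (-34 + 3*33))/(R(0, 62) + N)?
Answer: -3451/5730 ≈ -0.60227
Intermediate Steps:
N = 1824 (N = 272 + 1552 = 1824)
R(I, J) = J + J**2 + I*J (R(I, J) = (I*J + J**2) + J = (J**2 + I*J) + J = J + J**2 + I*J)
(-3516 + (-34 + 3*33))/(R(0, 62) + N) = (-3516 + (-34 + 3*33))/(62*(1 + 0 + 62) + 1824) = (-3516 + (-34 + 99))/(62*63 + 1824) = (-3516 + 65)/(3906 + 1824) = -3451/5730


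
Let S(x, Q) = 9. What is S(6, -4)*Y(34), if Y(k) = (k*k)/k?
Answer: 306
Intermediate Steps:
Y(k) = k (Y(k) = k**2/k = k)
S(6, -4)*Y(34) = 9*34 = 306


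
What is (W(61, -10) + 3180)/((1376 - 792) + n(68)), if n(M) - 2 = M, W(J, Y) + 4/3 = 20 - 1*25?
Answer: 9521/1962 ≈ 4.8527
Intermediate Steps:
W(J, Y) = -19/3 (W(J, Y) = -4/3 + (20 - 1*25) = -4/3 + (20 - 25) = -4/3 - 5 = -19/3)
n(M) = 2 + M
(W(61, -10) + 3180)/((1376 - 792) + n(68)) = (-19/3 + 3180)/((1376 - 792) + (2 + 68)) = 9521/(3*(584 + 70)) = (9521/3)/654 = (9521/3)*(1/654) = 9521/1962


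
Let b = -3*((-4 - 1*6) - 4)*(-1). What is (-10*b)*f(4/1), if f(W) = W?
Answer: 1680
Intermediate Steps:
b = -42 (b = -3*((-4 - 6) - 4)*(-1) = -3*(-10 - 4)*(-1) = -3*(-14)*(-1) = 42*(-1) = -42)
(-10*b)*f(4/1) = (-10*(-42))*(4/1) = 420*(4*1) = 420*4 = 1680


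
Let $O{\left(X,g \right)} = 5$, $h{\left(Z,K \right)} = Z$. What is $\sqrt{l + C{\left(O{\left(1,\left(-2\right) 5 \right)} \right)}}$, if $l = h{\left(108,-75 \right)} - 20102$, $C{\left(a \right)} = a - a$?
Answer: $i \sqrt{19994} \approx 141.4 i$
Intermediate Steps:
$C{\left(a \right)} = 0$
$l = -19994$ ($l = 108 - 20102 = -19994$)
$\sqrt{l + C{\left(O{\left(1,\left(-2\right) 5 \right)} \right)}} = \sqrt{-19994 + 0} = \sqrt{-19994} = i \sqrt{19994}$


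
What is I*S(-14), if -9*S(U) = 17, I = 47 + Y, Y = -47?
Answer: 0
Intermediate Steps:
I = 0 (I = 47 - 47 = 0)
S(U) = -17/9 (S(U) = -⅑*17 = -17/9)
I*S(-14) = 0*(-17/9) = 0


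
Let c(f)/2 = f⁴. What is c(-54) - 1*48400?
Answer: 16957712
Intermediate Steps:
c(f) = 2*f⁴
c(-54) - 1*48400 = 2*(-54)⁴ - 1*48400 = 2*8503056 - 48400 = 17006112 - 48400 = 16957712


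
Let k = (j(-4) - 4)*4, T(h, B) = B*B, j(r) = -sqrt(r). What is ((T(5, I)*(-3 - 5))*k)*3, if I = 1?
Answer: 384 + 192*I ≈ 384.0 + 192.0*I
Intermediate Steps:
T(h, B) = B**2
k = -16 - 8*I (k = (-sqrt(-4) - 4)*4 = (-2*I - 4)*4 = (-4 - 2*I)*4 = -16 - 8*I ≈ -16.0 - 8.0*I)
((T(5, I)*(-3 - 5))*k)*3 = ((1**2*(-3 - 5))*(-16 - 8*I))*3 = ((1*(-8))*(-16 - 8*I))*3 = -8*(-16 - 8*I)*3 = (128 + 64*I)*3 = 384 + 192*I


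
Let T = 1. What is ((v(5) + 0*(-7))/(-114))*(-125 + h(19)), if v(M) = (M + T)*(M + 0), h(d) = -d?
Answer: 720/19 ≈ 37.895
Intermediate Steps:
v(M) = M*(1 + M) (v(M) = (M + 1)*(M + 0) = (1 + M)*M = M*(1 + M))
((v(5) + 0*(-7))/(-114))*(-125 + h(19)) = ((5*(1 + 5) + 0*(-7))/(-114))*(-125 - 1*19) = ((5*6 + 0)*(-1/114))*(-125 - 19) = ((30 + 0)*(-1/114))*(-144) = (30*(-1/114))*(-144) = -5/19*(-144) = 720/19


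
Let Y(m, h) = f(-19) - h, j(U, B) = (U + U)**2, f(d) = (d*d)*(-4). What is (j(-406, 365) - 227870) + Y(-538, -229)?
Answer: 430259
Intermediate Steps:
f(d) = -4*d**2 (f(d) = d**2*(-4) = -4*d**2)
j(U, B) = 4*U**2 (j(U, B) = (2*U)**2 = 4*U**2)
Y(m, h) = -1444 - h (Y(m, h) = -4*(-19)**2 - h = -4*361 - h = -1444 - h)
(j(-406, 365) - 227870) + Y(-538, -229) = (4*(-406)**2 - 227870) + (-1444 - 1*(-229)) = (4*164836 - 227870) + (-1444 + 229) = (659344 - 227870) - 1215 = 431474 - 1215 = 430259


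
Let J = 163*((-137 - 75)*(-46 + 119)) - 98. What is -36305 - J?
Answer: 2486381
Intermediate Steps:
J = -2522686 (J = 163*(-212*73) - 98 = 163*(-15476) - 98 = -2522588 - 98 = -2522686)
-36305 - J = -36305 - 1*(-2522686) = -36305 + 2522686 = 2486381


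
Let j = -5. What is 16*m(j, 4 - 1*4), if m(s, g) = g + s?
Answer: -80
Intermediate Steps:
16*m(j, 4 - 1*4) = 16*((4 - 1*4) - 5) = 16*((4 - 4) - 5) = 16*(0 - 5) = 16*(-5) = -80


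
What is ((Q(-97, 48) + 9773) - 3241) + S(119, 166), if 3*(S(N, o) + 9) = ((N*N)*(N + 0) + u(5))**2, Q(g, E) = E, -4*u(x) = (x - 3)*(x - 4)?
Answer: 3786345586447/4 ≈ 9.4659e+11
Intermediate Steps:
u(x) = -(-4 + x)*(-3 + x)/4 (u(x) = -(x - 3)*(x - 4)/4 = -(-3 + x)*(-4 + x)/4 = -(-4 + x)*(-3 + x)/4)
S(N, o) = -9 + (-1/2 + N**3)**2/3 (S(N, o) = -9 + ((N*N)*(N + 0) + (-3 - 1/4*5**2 + (7/4)*5))**2/3 = -9 + (N**2*N + (-3 - 1/4*25 + 35/4))**2/3 = -9 + (N**3 + (-3 - 25/4 + 35/4))**2/3 = -9 + (N**3 - 1/2)**2/3 = -9 + (-1/2 + N**3)**2/3)
((Q(-97, 48) + 9773) - 3241) + S(119, 166) = ((48 + 9773) - 3241) + (-9 + (-1 + 2*119**3)**2/12) = (9821 - 3241) + (-9 + (-1 + 2*1685159)**2/12) = 6580 + (-9 + (-1 + 3370318)**2/12) = 6580 + (-9 + (1/12)*3370317**2) = 6580 + (-9 + (1/12)*11359036680489) = 6580 + (-9 + 3786345560163/4) = 6580 + 3786345560127/4 = 3786345586447/4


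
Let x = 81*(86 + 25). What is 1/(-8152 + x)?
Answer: 1/839 ≈ 0.0011919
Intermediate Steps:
x = 8991 (x = 81*111 = 8991)
1/(-8152 + x) = 1/(-8152 + 8991) = 1/839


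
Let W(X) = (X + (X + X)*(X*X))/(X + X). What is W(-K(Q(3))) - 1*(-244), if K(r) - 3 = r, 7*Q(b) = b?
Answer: 25113/98 ≈ 256.25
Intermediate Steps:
Q(b) = b/7
K(r) = 3 + r
W(X) = (X + 2*X**3)/(2*X) (W(X) = (X + (2*X)*X**2)/((2*X)) = (X + 2*X**3)*(1/(2*X)) = (X + 2*X**3)/(2*X))
W(-K(Q(3))) - 1*(-244) = (1/2 + (-(3 + (1/7)*3))**2) - 1*(-244) = (1/2 + (-(3 + 3/7))**2) + 244 = (1/2 + (-1*24/7)**2) + 244 = (1/2 + (-24/7)**2) + 244 = (1/2 + 576/49) + 244 = 1201/98 + 244 = 25113/98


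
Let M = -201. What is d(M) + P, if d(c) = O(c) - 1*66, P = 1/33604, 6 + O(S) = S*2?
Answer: -15928295/33604 ≈ -474.00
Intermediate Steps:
O(S) = -6 + 2*S (O(S) = -6 + S*2 = -6 + 2*S)
P = 1/33604 ≈ 2.9758e-5
d(c) = -72 + 2*c (d(c) = (-6 + 2*c) - 1*66 = (-6 + 2*c) - 66 = -72 + 2*c)
d(M) + P = (-72 + 2*(-201)) + 1/33604 = (-72 - 402) + 1/33604 = -474 + 1/33604 = -15928295/33604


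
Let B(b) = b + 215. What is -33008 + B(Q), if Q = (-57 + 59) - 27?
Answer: -32818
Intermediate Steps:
Q = -25 (Q = 2 - 27 = -25)
B(b) = 215 + b
-33008 + B(Q) = -33008 + (215 - 25) = -33008 + 190 = -32818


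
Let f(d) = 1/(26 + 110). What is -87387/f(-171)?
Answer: -11884632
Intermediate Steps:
f(d) = 1/136
-87387/f(-171) = -87387/1/136 = -87387*136 = -11884632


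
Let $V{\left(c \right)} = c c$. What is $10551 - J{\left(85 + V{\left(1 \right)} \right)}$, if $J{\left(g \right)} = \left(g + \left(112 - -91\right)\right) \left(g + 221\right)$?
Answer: $-78172$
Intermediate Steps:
$V{\left(c \right)} = c^{2}$
$J{\left(g \right)} = \left(203 + g\right) \left(221 + g\right)$ ($J{\left(g \right)} = \left(g + \left(112 + 91\right)\right) \left(221 + g\right) = \left(g + 203\right) \left(221 + g\right) = \left(203 + g\right) \left(221 + g\right)$)
$10551 - J{\left(85 + V{\left(1 \right)} \right)} = 10551 - \left(44863 + \left(85 + 1^{2}\right)^{2} + 424 \left(85 + 1^{2}\right)\right) = 10551 - \left(44863 + \left(85 + 1\right)^{2} + 424 \left(85 + 1\right)\right) = 10551 - \left(44863 + 86^{2} + 424 \cdot 86\right) = 10551 - \left(44863 + 7396 + 36464\right) = 10551 - 88723 = -78172$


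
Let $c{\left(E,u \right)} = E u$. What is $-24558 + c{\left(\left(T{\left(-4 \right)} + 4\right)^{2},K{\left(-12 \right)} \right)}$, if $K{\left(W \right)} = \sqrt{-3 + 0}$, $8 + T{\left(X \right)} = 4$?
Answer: $-24558$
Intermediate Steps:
$T{\left(X \right)} = -4$ ($T{\left(X \right)} = -8 + 4 = -4$)
$K{\left(W \right)} = i \sqrt{3}$ ($K{\left(W \right)} = \sqrt{-3} = i \sqrt{3}$)
$-24558 + c{\left(\left(T{\left(-4 \right)} + 4\right)^{2},K{\left(-12 \right)} \right)} = -24558 + \left(-4 + 4\right)^{2} i \sqrt{3} = -24558 + 0^{2} i \sqrt{3} = -24558 + 0 i \sqrt{3} = -24558 + 0 = -24558$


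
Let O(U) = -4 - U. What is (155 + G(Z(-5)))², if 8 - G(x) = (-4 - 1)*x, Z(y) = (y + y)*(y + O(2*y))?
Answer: 12769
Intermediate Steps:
Z(y) = 2*y*(-4 - y) (Z(y) = (y + y)*(y + (-4 - 2*y)) = (2*y)*(y + (-4 - 2*y)) = (2*y)*(-4 - y) = 2*y*(-4 - y))
G(x) = 8 + 5*x (G(x) = 8 - (-4 - 1)*x = 8 - (-5)*x = 8 + 5*x)
(155 + G(Z(-5)))² = (155 + (8 + 5*(-2*(-5)*(4 - 5))))² = (155 + (8 + 5*(-2*(-5)*(-1))))² = (155 + (8 + 5*(-10)))² = (155 + (8 - 50))² = (155 - 42)² = 113² = 12769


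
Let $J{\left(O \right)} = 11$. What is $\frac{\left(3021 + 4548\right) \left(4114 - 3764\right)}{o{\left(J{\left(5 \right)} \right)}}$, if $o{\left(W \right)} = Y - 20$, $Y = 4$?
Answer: $- \frac{1324575}{8} \approx -1.6557 \cdot 10^{5}$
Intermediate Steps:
$o{\left(W \right)} = -16$ ($o{\left(W \right)} = 4 - 20 = -16$)
$\frac{\left(3021 + 4548\right) \left(4114 - 3764\right)}{o{\left(J{\left(5 \right)} \right)}} = \frac{\left(3021 + 4548\right) \left(4114 - 3764\right)}{-16} = 7569 \cdot 350 \left(- \frac{1}{16}\right) = 2649150 \left(- \frac{1}{16}\right) = - \frac{1324575}{8}$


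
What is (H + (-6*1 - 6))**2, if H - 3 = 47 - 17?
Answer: 441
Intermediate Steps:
H = 33 (H = 3 + (47 - 17) = 3 + 30 = 33)
(H + (-6*1 - 6))**2 = (33 + (-6*1 - 6))**2 = (33 + (-6 - 6))**2 = (33 - 12)**2 = 21**2 = 441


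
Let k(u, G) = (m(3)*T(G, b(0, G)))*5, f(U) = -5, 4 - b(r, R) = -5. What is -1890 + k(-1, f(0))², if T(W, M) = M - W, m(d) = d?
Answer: 42210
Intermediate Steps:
b(r, R) = 9 (b(r, R) = 4 - 1*(-5) = 4 + 5 = 9)
k(u, G) = 135 - 15*G (k(u, G) = (3*(9 - G))*5 = (27 - 3*G)*5 = 135 - 15*G)
-1890 + k(-1, f(0))² = -1890 + (135 - 15*(-5))² = -1890 + (135 + 75)² = -1890 + 210² = -1890 + 44100 = 42210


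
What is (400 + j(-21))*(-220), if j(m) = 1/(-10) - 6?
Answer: -86658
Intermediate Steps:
j(m) = -61/10 (j(m) = -⅒ - 6 = -61/10)
(400 + j(-21))*(-220) = (400 - 61/10)*(-220) = (3939/10)*(-220) = -86658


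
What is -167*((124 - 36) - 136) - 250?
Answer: 7766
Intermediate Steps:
-167*((124 - 36) - 136) - 250 = -167*(88 - 136) - 250 = -167*(-48) - 250 = 8016 - 250 = 7766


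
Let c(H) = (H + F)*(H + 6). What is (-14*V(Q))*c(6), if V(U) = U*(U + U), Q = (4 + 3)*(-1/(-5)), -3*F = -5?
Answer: -126224/25 ≈ -5049.0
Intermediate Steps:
F = 5/3 (F = -⅓*(-5) = 5/3 ≈ 1.6667)
Q = 7/5 (Q = 7*(-1*(-⅕)) = 7*(⅕) = 7/5 ≈ 1.4000)
c(H) = (6 + H)*(5/3 + H) (c(H) = (H + 5/3)*(H + 6) = (5/3 + H)*(6 + H) = (6 + H)*(5/3 + H))
V(U) = 2*U² (V(U) = U*(2*U) = 2*U²)
(-14*V(Q))*c(6) = (-28*(7/5)²)*(10 + 6² + (23/3)*6) = (-28*49/25)*(10 + 36 + 46) = -14*98/25*92 = -1372/25*92 = -126224/25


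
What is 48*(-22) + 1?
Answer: -1055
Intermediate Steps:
48*(-22) + 1 = -1056 + 1 = -1055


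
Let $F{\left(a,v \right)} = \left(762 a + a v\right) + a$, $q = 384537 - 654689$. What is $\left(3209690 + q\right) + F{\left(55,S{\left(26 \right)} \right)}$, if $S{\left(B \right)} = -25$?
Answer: $2980128$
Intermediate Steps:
$q = -270152$
$F{\left(a,v \right)} = 763 a + a v$
$\left(3209690 + q\right) + F{\left(55,S{\left(26 \right)} \right)} = \left(3209690 - 270152\right) + 55 \left(763 - 25\right) = 2939538 + 55 \cdot 738 = 2939538 + 40590 = 2980128$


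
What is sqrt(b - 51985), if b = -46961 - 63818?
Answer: 2*I*sqrt(40691) ≈ 403.44*I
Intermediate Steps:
b = -110779
sqrt(b - 51985) = sqrt(-110779 - 51985) = sqrt(-162764) = 2*I*sqrt(40691)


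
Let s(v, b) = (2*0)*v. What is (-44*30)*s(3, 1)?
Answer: 0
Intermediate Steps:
s(v, b) = 0 (s(v, b) = 0*v = 0)
(-44*30)*s(3, 1) = -44*30*0 = -1320*0 = 0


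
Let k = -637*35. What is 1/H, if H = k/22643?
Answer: -22643/22295 ≈ -1.0156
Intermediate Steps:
k = -22295
H = -22295/22643 ≈ -0.98463
1/H = 1/(-22295/22643) = -22643/22295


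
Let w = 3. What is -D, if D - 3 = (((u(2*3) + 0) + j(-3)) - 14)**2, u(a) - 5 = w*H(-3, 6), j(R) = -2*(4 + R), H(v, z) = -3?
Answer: -403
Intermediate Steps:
j(R) = -8 - 2*R
u(a) = -4 (u(a) = 5 + 3*(-3) = 5 - 9 = -4)
D = 403 (D = 3 + (((-4 + 0) + (-8 - 2*(-3))) - 14)**2 = 3 + ((-4 + (-8 + 6)) - 14)**2 = 3 + ((-4 - 2) - 14)**2 = 3 + (-6 - 14)**2 = 3 + (-20)**2 = 3 + 400 = 403)
-D = -1*403 = -403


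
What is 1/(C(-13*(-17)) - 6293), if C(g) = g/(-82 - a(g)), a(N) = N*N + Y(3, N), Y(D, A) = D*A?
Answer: -49586/312044919 ≈ -0.00015891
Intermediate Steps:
Y(D, A) = A*D
a(N) = N² + 3*N (a(N) = N*N + N*3 = N² + 3*N)
C(g) = g/(-82 - g*(3 + g))
1/(C(-13*(-17)) - 6293) = 1/(-(-13*(-17))/(82 + (-13*(-17))² + 3*(-13*(-17))) - 6293) = 1/(-1*221/(82 + 221² + 3*221) - 6293) = 1/(-1*221/(82 + 48841 + 663) - 6293) = 1/(-1*221/49586 - 6293) = 1/(-1*221*1/49586 - 6293) = 1/(-221/49586 - 6293) = 1/(-312044919/49586) = -49586/312044919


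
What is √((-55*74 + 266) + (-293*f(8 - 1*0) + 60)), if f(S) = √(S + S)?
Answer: 2*I*√1229 ≈ 70.114*I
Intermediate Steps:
f(S) = √2*√S (f(S) = √(2*S) = √2*√S)
√((-55*74 + 266) + (-293*f(8 - 1*0) + 60)) = √((-55*74 + 266) + (-293*√2*√(8 - 1*0) + 60)) = √((-4070 + 266) + (-293*√2*√(8 + 0) + 60)) = √(-3804 + (-293*√2*√8 + 60)) = √(-3804 + (-293*√2*2*√2 + 60)) = √(-3804 + (-293*4 + 60)) = √(-3804 + (-1172 + 60)) = √(-3804 - 1112) = √(-4916) = 2*I*√1229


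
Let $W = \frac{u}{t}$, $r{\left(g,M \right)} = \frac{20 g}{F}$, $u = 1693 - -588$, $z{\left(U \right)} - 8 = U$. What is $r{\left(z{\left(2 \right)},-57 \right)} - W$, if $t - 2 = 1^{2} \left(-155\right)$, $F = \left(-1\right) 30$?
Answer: $\frac{1261}{153} \approx 8.2418$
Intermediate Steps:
$z{\left(U \right)} = 8 + U$
$F = -30$
$u = 2281$ ($u = 1693 + 588 = 2281$)
$t = -153$ ($t = 2 + 1^{2} \left(-155\right) = 2 + 1 \left(-155\right) = 2 - 155 = -153$)
$r{\left(g,M \right)} = - \frac{2 g}{3}$ ($r{\left(g,M \right)} = \frac{20 g}{-30} = 20 g \left(- \frac{1}{30}\right) = - \frac{2 g}{3}$)
$W = - \frac{2281}{153}$ ($W = \frac{2281}{-153} = 2281 \left(- \frac{1}{153}\right) = - \frac{2281}{153} \approx -14.908$)
$r{\left(z{\left(2 \right)},-57 \right)} - W = - \frac{2 \left(8 + 2\right)}{3} - - \frac{2281}{153} = \left(- \frac{2}{3}\right) 10 + \frac{2281}{153} = - \frac{20}{3} + \frac{2281}{153} = \frac{1261}{153}$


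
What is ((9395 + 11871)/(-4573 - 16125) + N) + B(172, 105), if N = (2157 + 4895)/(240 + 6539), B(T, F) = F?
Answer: 7367266496/70155871 ≈ 105.01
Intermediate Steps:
N = 7052/6779 ≈ 1.0403
((9395 + 11871)/(-4573 - 16125) + N) + B(172, 105) = ((9395 + 11871)/(-4573 - 16125) + 7052/6779) + 105 = (21266/(-20698) + 7052/6779) + 105 = (21266*(-1/20698) + 7052/6779) + 105 = (-10633/10349 + 7052/6779) + 105 = 900041/70155871 + 105 = 7367266496/70155871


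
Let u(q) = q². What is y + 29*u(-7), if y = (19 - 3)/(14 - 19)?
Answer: 7089/5 ≈ 1417.8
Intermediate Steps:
y = -16/5 (y = 16/(-5) = 16*(-⅕) = -16/5 ≈ -3.2000)
y + 29*u(-7) = -16/5 + 29*(-7)² = -16/5 + 29*49 = -16/5 + 1421 = 7089/5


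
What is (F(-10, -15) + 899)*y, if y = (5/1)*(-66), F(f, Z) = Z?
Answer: -291720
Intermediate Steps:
y = -330 (y = (5*1)*(-66) = 5*(-66) = -330)
(F(-10, -15) + 899)*y = (-15 + 899)*(-330) = 884*(-330) = -291720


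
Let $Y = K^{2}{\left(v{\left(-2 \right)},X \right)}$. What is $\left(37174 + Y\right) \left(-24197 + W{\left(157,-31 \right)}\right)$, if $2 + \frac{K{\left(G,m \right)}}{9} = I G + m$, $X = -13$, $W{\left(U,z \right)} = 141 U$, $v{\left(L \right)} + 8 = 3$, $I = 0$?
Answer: $-114121940$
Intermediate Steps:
$v{\left(L \right)} = -5$ ($v{\left(L \right)} = -8 + 3 = -5$)
$K{\left(G,m \right)} = -18 + 9 m$ ($K{\left(G,m \right)} = -18 + 9 \left(0 G + m\right) = -18 + 9 \left(0 + m\right) = -18 + 9 m$)
$Y = 18225$ ($Y = \left(-18 + 9 \left(-13\right)\right)^{2} = \left(-18 - 117\right)^{2} = \left(-135\right)^{2} = 18225$)
$\left(37174 + Y\right) \left(-24197 + W{\left(157,-31 \right)}\right) = \left(37174 + 18225\right) \left(-24197 + 141 \cdot 157\right) = 55399 \left(-24197 + 22137\right) = 55399 \left(-2060\right) = -114121940$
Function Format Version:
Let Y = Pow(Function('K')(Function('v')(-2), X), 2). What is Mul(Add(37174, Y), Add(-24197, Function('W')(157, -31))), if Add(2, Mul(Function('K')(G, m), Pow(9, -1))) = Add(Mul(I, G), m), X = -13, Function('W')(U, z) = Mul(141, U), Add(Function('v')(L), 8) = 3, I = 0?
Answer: -114121940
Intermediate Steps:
Function('v')(L) = -5 (Function('v')(L) = Add(-8, 3) = -5)
Function('K')(G, m) = Add(-18, Mul(9, m)) (Function('K')(G, m) = Add(-18, Mul(9, Add(Mul(0, G), m))) = Add(-18, Mul(9, Add(0, m))) = Add(-18, Mul(9, m)))
Y = 18225 (Y = Pow(Add(-18, Mul(9, -13)), 2) = Pow(Add(-18, -117), 2) = Pow(-135, 2) = 18225)
Mul(Add(37174, Y), Add(-24197, Function('W')(157, -31))) = Mul(Add(37174, 18225), Add(-24197, Mul(141, 157))) = Mul(55399, Add(-24197, 22137)) = Mul(55399, -2060) = -114121940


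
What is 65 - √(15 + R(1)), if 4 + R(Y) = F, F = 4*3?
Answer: 65 - √23 ≈ 60.204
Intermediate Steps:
F = 12
R(Y) = 8 (R(Y) = -4 + 12 = 8)
65 - √(15 + R(1)) = 65 - √(15 + 8) = 65 - √23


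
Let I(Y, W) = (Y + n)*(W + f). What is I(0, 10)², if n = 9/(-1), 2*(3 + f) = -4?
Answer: 2025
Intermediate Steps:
f = -5 (f = -3 + (½)*(-4) = -3 - 2 = -5)
n = -9 (n = 9*(-1) = -9)
I(Y, W) = (-9 + Y)*(-5 + W) (I(Y, W) = (Y - 9)*(W - 5) = (-9 + Y)*(-5 + W))
I(0, 10)² = (45 - 9*10 - 5*0 + 10*0)² = (45 - 90 + 0 + 0)² = (-45)² = 2025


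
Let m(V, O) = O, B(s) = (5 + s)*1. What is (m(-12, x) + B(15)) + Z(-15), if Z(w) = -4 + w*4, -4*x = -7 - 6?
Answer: -163/4 ≈ -40.750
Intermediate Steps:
x = 13/4 (x = -(-7 - 6)/4 = -¼*(-13) = 13/4 ≈ 3.2500)
B(s) = 5 + s
Z(w) = -4 + 4*w
(m(-12, x) + B(15)) + Z(-15) = (13/4 + (5 + 15)) + (-4 + 4*(-15)) = (13/4 + 20) + (-4 - 60) = 93/4 - 64 = -163/4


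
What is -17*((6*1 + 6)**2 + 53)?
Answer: -3349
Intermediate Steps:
-17*((6*1 + 6)**2 + 53) = -17*((6 + 6)**2 + 53) = -17*(12**2 + 53) = -17*(144 + 53) = -17*197 = -3349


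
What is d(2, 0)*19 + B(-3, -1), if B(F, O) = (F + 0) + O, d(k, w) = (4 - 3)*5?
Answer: 91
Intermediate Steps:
d(k, w) = 5 (d(k, w) = 1*5 = 5)
B(F, O) = F + O
d(2, 0)*19 + B(-3, -1) = 5*19 + (-3 - 1) = 95 - 4 = 91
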